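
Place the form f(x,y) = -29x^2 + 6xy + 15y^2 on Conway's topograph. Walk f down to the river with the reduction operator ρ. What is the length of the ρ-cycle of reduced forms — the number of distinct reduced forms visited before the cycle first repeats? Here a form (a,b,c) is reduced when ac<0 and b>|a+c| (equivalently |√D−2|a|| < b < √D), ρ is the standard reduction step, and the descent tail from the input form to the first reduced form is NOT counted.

D = 1776, ⌊√D⌋ = 42
descent: ρ → (15,24,-20)  [lands on river]
river: ρ → (-20,16,19)
river: ρ → (19,22,-17)
river: ρ → (-17,12,24)
river: ρ → (24,36,-5)
river: ρ → (-5,34,31)
river: ρ → (31,28,-8)
river: ρ → (-8,36,15)
ρ-cycle length = 8 (tail of 1 descent step not counted)

8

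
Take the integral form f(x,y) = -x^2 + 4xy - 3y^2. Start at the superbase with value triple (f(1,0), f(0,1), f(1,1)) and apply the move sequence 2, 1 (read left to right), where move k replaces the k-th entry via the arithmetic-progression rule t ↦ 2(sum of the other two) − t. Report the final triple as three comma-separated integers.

start (-1,-3,0) = (f(1,0),f(0,1),f(1,1))
replace slot 2: 2·((-1)+0) − (-3) = 1 → (-1,1,0)
replace slot 1: 2·(1+0) − (-1) = 3 → (3,1,0)

3,1,0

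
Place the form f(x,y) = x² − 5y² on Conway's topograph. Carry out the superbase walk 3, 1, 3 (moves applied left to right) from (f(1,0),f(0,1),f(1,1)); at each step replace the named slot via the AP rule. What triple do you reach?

start (1,-5,-4) = (f(1,0),f(0,1),f(1,1))
replace slot 3: 2·(1+(-5)) − (-4) = -4 → (1,-5,-4)
replace slot 1: 2·((-5)+(-4)) − 1 = -19 → (-19,-5,-4)
replace slot 3: 2·((-19)+(-5)) − (-4) = -44 → (-19,-5,-44)

-19,-5,-44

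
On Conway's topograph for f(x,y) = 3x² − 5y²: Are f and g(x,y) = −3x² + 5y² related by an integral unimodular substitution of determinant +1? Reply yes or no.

D₁ = 60, D₂ = 60
river cycle of f (length 2): (3, 6, -2), (-2, 6, 3)
river cycle of g (length 2): (-3, 6, 2), (2, 6, -3)
cycles differ ⇒ inequivalent

no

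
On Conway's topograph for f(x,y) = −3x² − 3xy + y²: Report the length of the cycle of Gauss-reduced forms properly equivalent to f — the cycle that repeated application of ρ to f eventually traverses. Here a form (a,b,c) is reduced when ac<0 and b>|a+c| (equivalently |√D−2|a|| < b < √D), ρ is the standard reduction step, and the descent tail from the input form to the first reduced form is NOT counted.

D = 21, ⌊√D⌋ = 4
descent: ρ → (1,3,-3)  [lands on river]
river: ρ → (-3,3,1)
ρ-cycle length = 2 (tail of 1 descent step not counted)

2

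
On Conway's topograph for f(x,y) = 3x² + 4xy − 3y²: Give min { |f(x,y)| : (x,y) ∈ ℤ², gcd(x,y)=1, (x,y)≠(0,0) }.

river: ρ → (-3,2,4)
river: ρ → (4,6,-1)
river: ρ → (-1,6,4)
river: ρ → (4,2,-3)
river: ρ → (-3,4,3)
river: ρ → (3,2,-4)
river: ρ → (-4,6,1)
river: ρ → (1,6,-4)
river: ρ → (-4,2,3)
river: ρ → (3,4,-3)
closes: descent 0, river 10
min |a| on river = 1

1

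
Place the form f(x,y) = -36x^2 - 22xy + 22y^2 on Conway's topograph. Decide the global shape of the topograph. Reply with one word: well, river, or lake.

D = b²−4ac = (-22)² − 4·(-36)·22 = 3652
D > 0 non-square ⇒ indefinite ⇒ periodic river

river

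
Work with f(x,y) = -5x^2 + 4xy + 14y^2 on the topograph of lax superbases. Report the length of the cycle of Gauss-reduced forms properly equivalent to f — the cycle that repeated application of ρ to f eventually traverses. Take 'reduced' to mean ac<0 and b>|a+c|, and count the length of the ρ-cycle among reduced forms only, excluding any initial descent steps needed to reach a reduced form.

D = 296, ⌊√D⌋ = 17
descent: ρ → (14,-4,-5)
descent: ρ → (-5,14,5)  [lands on river]
river: ρ → (5,16,-2)
river: ρ → (-2,16,5)
river: ρ → (5,14,-5)
river: ρ → (-5,16,2)
river: ρ → (2,16,-5)
ρ-cycle length = 6 (tail of 2 descent steps not counted)

6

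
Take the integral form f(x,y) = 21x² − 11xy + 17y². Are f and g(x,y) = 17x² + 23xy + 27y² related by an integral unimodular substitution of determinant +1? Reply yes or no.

D₁ = -1307, D₂ = -1307
f: flip: (21,-11,17)→(17,11,21)
f: reduced (well bottom): (17,11,21) with a≤c, −a<b≤a
g: translate: b→-11 (≡23 mod 34), so (17,23,27)→(17,-11,21)
g: reduced (well bottom): (17,-11,21) with a≤c, −a<b≤a
reduced forms (17, 11, 21) vs (17, -11, 21) ⇒ inequivalent

no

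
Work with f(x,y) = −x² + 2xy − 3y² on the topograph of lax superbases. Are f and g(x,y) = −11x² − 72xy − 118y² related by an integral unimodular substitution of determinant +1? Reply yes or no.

D₁ = -8, D₂ = -8
f is negative-definite; reduce −f:
−f: translate: b→0 (≡-2 mod 2), so (1,-2,3)→(1,0,2)
−f: reduced (well bottom): (1,0,2) with a≤c, −a<b≤a
flip sign back: reduced form of f is (-1,0,-2)
g is negative-definite; reduce −g:
−g: translate: b→6 (≡72 mod 22), so (11,72,118)→(11,6,1)
−g: flip: (11,6,1)→(1,-6,11)
−g: translate: b→0 (≡-6 mod 2), so (1,-6,11)→(1,0,2)
−g: reduced (well bottom): (1,0,2) with a≤c, −a<b≤a
flip sign back: reduced form of g is (-1,0,-2)
reduced forms (-1, 0, -2) vs (-1, 0, -2) ⇒ equivalent

yes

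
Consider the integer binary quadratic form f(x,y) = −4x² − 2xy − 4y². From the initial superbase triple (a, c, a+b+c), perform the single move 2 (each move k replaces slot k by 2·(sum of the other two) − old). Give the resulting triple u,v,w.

start (-4,-4,-10) = (f(1,0),f(0,1),f(1,1))
replace slot 2: 2·((-4)+(-10)) − (-4) = -24 → (-4,-24,-10)

-4,-24,-10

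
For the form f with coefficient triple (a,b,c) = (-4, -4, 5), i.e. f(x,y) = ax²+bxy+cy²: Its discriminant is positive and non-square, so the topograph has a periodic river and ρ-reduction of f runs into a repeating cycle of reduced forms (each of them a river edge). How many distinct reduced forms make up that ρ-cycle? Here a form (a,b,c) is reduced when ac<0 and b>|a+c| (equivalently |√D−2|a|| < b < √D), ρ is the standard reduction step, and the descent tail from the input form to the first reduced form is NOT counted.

D = 96, ⌊√D⌋ = 9
descent: ρ → (5,4,-4)  [lands on river]
river: ρ → (-4,4,5)
river: ρ → (5,6,-3)
river: ρ → (-3,6,5)
ρ-cycle length = 4 (tail of 1 descent step not counted)

4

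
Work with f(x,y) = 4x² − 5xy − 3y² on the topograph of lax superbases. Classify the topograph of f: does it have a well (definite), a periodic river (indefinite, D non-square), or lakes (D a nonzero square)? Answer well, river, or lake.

D = b²−4ac = (-5)² − 4·4·(-3) = 73
D > 0 non-square ⇒ indefinite ⇒ periodic river

river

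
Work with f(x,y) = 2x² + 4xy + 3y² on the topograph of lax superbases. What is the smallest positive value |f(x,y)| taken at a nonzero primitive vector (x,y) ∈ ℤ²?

translate: b→0 (≡4 mod 4), so (2,4,3)→(2,0,1)
flip: (2,0,1)→(1,0,2)
reduced (well bottom): (1,0,2) with a≤c, −a<b≤a
well minimum = a = 1

1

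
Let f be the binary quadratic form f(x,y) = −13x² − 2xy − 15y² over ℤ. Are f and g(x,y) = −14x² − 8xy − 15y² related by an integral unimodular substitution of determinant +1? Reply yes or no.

D₁ = -776, D₂ = -776
f is negative-definite; reduce −f:
−f: reduced (well bottom): (13,2,15) with a≤c, −a<b≤a
flip sign back: reduced form of f is (-13,-2,-15)
g is negative-definite; reduce −g:
−g: reduced (well bottom): (14,8,15) with a≤c, −a<b≤a
flip sign back: reduced form of g is (-14,-8,-15)
reduced forms (-13, -2, -15) vs (-14, -8, -15) ⇒ inequivalent

no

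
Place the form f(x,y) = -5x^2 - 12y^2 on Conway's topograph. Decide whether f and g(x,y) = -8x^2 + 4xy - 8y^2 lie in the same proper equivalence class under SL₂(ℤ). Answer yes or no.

D₁ = -240, D₂ = -240
f is negative-definite; reduce −f:
−f: reduced (well bottom): (5,0,12) with a≤c, −a<b≤a
flip sign back: reduced form of f is (-5,0,-12)
g is negative-definite; reduce −g:
−g: flip: (8,-4,8)→(8,4,8)
−g: reduced (well bottom): (8,4,8) with a≤c, −a<b≤a
flip sign back: reduced form of g is (-8,-4,-8)
reduced forms (-5, 0, -12) vs (-8, -4, -8) ⇒ inequivalent

no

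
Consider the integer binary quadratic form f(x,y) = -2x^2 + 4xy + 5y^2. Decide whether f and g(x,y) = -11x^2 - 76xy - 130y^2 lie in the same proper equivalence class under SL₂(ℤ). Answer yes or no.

D₁ = 56, D₂ = 56
river cycle of f (length 4): (5, 6, -1), (-1, 6, 5), (5, 4, -2), (-2, 4, 5)
river cycle of g (length 4): (-1, 6, 5), (5, 4, -2), (-2, 4, 5), (5, 6, -1)
cycles coincide ⇒ equivalent

yes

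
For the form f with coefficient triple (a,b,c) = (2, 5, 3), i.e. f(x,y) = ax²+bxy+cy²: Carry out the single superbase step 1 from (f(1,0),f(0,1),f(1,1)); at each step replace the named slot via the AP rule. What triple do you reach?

start (2,3,10) = (f(1,0),f(0,1),f(1,1))
replace slot 1: 2·(3+10) − 2 = 24 → (24,3,10)

24,3,10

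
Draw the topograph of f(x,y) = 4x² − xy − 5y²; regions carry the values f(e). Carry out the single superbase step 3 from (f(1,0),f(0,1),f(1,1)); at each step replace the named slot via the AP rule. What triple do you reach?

start (4,-5,-2) = (f(1,0),f(0,1),f(1,1))
replace slot 3: 2·(4+(-5)) − (-2) = 0 → (4,-5,0)

4,-5,0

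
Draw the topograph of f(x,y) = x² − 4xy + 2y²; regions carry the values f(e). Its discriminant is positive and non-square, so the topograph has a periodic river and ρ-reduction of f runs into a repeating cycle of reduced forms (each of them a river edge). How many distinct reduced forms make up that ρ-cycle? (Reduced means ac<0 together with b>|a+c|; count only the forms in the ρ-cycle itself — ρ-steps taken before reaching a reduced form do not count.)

D = 8, ⌊√D⌋ = 2
descent: ρ → (2,0,-1)
descent: ρ → (-1,2,1)  [lands on river]
river: ρ → (1,2,-1)
ρ-cycle length = 2 (tail of 2 descent steps not counted)

2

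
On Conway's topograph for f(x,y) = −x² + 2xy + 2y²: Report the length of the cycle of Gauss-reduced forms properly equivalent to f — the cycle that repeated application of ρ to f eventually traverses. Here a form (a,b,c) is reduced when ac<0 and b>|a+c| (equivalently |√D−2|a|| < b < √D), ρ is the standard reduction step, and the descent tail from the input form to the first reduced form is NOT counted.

D = 12, ⌊√D⌋ = 3
river: ρ → (2,2,-1)
river: ρ → (-1,2,2)
ρ-cycle length = 2 (tail of 0 descent steps not counted)

2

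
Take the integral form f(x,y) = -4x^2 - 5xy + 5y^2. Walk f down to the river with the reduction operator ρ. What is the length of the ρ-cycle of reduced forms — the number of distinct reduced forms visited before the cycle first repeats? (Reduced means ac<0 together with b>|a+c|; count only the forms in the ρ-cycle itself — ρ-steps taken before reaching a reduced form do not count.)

D = 105, ⌊√D⌋ = 10
descent: ρ → (5,5,-4)  [lands on river]
river: ρ → (-4,3,6)
river: ρ → (6,9,-1)
river: ρ → (-1,9,6)
river: ρ → (6,3,-4)
river: ρ → (-4,5,5)
ρ-cycle length = 6 (tail of 1 descent step not counted)

6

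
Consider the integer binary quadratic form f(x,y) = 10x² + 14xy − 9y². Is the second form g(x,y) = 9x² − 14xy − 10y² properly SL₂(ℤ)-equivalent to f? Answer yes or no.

D₁ = 556, D₂ = 556
river cycle of f (length 18): (-9, 22, 2), (2, 22, -9), (-9, 14, 10), (10, 6, -13), (-13, 20, 3), (3, 22, -6), (-6, 14, 15), (15, 16, -5), (-5, 14, 18), (18, 22, -1), … (8 more)
river cycle of g (length 18): (-10, 14, 9), (9, 22, -2), (-2, 22, 9), (9, 14, -10), (-10, 6, 13), (13, 20, -3), (-3, 22, 6), (6, 14, -15), (-15, 16, 5), (5, 14, -18), … (8 more)
cycles differ ⇒ inequivalent

no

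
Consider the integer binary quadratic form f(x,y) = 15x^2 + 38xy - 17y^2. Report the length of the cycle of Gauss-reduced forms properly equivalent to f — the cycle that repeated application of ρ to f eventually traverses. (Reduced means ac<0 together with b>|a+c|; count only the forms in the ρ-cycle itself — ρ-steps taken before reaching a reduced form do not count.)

D = 2464, ⌊√D⌋ = 49
river: ρ → (-17,30,23)
river: ρ → (23,16,-24)
river: ρ → (-24,32,15)
river: ρ → (15,28,-28)
river: ρ → (-28,28,15)
river: ρ → (15,32,-24)
river: ρ → (-24,16,23)
river: ρ → (23,30,-17)
river: ρ → (-17,38,15)
river: ρ → (15,22,-33)
river: ρ → (-33,44,4)
river: ρ → (4,44,-33)
river: ρ → (-33,22,15)
river: ρ → (15,38,-17)
ρ-cycle length = 14 (tail of 0 descent steps not counted)

14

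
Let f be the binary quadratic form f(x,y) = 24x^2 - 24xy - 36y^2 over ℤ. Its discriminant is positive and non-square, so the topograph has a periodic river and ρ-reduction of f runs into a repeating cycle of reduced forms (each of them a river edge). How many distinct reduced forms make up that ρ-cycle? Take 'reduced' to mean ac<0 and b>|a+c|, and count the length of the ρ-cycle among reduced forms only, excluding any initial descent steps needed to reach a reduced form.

D = 4032, ⌊√D⌋ = 63
descent: ρ → (-36,24,24)  [lands on river]
river: ρ → (24,24,-36)
river: ρ → (-36,48,12)
river: ρ → (12,48,-36)
ρ-cycle length = 4 (tail of 1 descent step not counted)

4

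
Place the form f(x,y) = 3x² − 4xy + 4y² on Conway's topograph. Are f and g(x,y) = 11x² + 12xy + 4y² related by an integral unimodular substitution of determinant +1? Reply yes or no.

D₁ = -32, D₂ = -32
f: translate: b→2 (≡-4 mod 6), so (3,-4,4)→(3,2,3)
f: reduced (well bottom): (3,2,3) with a≤c, −a<b≤a
g: translate: b→-10 (≡12 mod 22), so (11,12,4)→(11,-10,3)
g: flip: (11,-10,3)→(3,10,11)
g: translate: b→-2 (≡10 mod 6), so (3,10,11)→(3,-2,3)
g: flip: (3,-2,3)→(3,2,3)
g: reduced (well bottom): (3,2,3) with a≤c, −a<b≤a
reduced forms (3, 2, 3) vs (3, 2, 3) ⇒ equivalent

yes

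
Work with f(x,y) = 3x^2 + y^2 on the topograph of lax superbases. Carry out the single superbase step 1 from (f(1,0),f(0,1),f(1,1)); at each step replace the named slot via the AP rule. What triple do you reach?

start (3,1,4) = (f(1,0),f(0,1),f(1,1))
replace slot 1: 2·(1+4) − 3 = 7 → (7,1,4)

7,1,4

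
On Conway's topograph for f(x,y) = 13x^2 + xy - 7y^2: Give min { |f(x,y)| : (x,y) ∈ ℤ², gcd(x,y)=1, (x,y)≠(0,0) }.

descent: ρ → (-7,13,7)  [lands on river]
river: ρ → (7,15,-5)
river: ρ → (-5,15,7)
river: ρ → (7,13,-7)
river: ρ → (-7,15,5)
river: ρ → (5,15,-7)
closes: descent 1, river 6
min |a| on river = 5

5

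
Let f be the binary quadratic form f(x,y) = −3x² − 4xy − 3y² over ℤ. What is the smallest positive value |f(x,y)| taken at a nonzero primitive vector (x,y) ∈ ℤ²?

translate: b→-2 (≡4 mod 6), so (3,4,3)→(3,-2,2)
flip: (3,-2,2)→(2,2,3)
reduced (well bottom): (2,2,3) with a≤c, −a<b≤a
well minimum |f| = |-2| = 2 (negative-definite)

2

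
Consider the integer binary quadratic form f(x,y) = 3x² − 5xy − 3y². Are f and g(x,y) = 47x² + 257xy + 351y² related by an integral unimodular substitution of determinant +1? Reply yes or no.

D₁ = 61, D₂ = 61
river cycle of f (length 6): (-3, 5, 3), (3, 7, -1), (-1, 7, 3), (3, 5, -3), (-3, 7, 1), (1, 7, -3)
river cycle of g (length 6): (3, 7, -1), (-1, 7, 3), (3, 5, -3), (-3, 7, 1), (1, 7, -3), (-3, 5, 3)
cycles coincide ⇒ equivalent

yes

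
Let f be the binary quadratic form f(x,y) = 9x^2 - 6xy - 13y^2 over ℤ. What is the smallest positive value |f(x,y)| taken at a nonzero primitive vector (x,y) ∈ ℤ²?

descent: ρ → (-13,6,9)  [lands on river]
river: ρ → (9,12,-10)
river: ρ → (-10,8,11)
river: ρ → (11,14,-7)
river: ρ → (-7,14,11)
river: ρ → (11,8,-10)
river: ρ → (-10,12,9)
river: ρ → (9,6,-13)
river: ρ → (-13,20,2)
river: ρ → (2,20,-13)
closes: descent 1, river 10
min |a| on river = 2

2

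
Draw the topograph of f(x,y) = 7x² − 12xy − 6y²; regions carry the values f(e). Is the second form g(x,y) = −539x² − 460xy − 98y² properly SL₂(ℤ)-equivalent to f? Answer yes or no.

D₁ = 312, D₂ = 312
river cycle of f (length 4): (-6, 12, 7), (7, 16, -2), (-2, 16, 7), (7, 12, -6)
river cycle of g (length 4): (7, 16, -2), (-2, 16, 7), (7, 12, -6), (-6, 12, 7)
cycles coincide ⇒ equivalent

yes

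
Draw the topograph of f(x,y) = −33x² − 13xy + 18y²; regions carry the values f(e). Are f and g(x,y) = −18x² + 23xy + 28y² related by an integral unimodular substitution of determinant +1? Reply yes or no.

D₁ = 2545, D₂ = 2545
river cycle of f (length 38): (18, 49, -2), (-2, 47, 42), (42, 37, -7), (-7, 47, 12), (12, 49, -3), (-3, 47, 28), (28, 9, -22), (-22, 35, 15), (15, 25, -32), (-32, 39, 8), … (28 more)
river cycle of g (length 38): (28, 33, -13), (-13, 45, 10), (10, 35, -33), (-33, 31, 12), (12, 41, -18), (-18, 31, 22), (22, 13, -27), (-27, 41, 8), (8, 39, -32), (-32, 25, 15), … (28 more)
cycles differ ⇒ inequivalent

no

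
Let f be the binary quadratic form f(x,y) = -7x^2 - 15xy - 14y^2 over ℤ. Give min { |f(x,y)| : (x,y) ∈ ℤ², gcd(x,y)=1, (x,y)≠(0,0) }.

translate: b→1 (≡15 mod 14), so (7,15,14)→(7,1,6)
flip: (7,1,6)→(6,-1,7)
reduced (well bottom): (6,-1,7) with a≤c, −a<b≤a
well minimum |f| = |-6| = 6 (negative-definite)

6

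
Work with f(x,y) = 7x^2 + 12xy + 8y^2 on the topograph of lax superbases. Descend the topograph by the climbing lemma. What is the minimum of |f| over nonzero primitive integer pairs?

translate: b→-2 (≡12 mod 14), so (7,12,8)→(7,-2,3)
flip: (7,-2,3)→(3,2,7)
reduced (well bottom): (3,2,7) with a≤c, −a<b≤a
well minimum = a = 3

3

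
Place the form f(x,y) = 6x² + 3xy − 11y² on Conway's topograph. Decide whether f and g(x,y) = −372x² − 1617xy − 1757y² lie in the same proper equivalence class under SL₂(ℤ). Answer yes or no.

D₁ = 273, D₂ = 273
river cycle of f (length 8): (6, 15, -2), (-2, 13, 13), (13, 13, -2), (-2, 15, 6), (6, 9, -8), (-8, 7, 7), (7, 7, -8), (-8, 9, 6)
river cycle of g (length 8): (6, 15, -2), (-2, 13, 13), (13, 13, -2), (-2, 15, 6), (6, 9, -8), (-8, 7, 7), (7, 7, -8), (-8, 9, 6)
cycles coincide ⇒ equivalent

yes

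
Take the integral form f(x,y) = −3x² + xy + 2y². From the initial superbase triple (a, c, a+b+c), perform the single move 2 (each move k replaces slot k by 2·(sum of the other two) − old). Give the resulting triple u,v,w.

start (-3,2,0) = (f(1,0),f(0,1),f(1,1))
replace slot 2: 2·((-3)+0) − 2 = -8 → (-3,-8,0)

-3,-8,0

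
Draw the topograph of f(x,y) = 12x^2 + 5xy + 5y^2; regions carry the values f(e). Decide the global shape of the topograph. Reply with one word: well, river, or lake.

D = b²−4ac = 5² − 4·12·5 = -215
D < 0 ⇒ definite ⇒ every region one sign ⇒ single well

well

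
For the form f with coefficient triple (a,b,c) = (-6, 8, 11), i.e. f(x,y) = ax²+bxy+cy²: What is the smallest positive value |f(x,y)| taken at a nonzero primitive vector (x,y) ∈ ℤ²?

river: ρ → (11,14,-3)
river: ρ → (-3,16,6)
river: ρ → (6,8,-11)
river: ρ → (-11,14,3)
river: ρ → (3,16,-6)
river: ρ → (-6,8,11)
closes: descent 0, river 6
min |a| on river = 3

3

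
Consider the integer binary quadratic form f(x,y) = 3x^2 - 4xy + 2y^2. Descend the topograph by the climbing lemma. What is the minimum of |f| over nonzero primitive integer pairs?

translate: b→2 (≡-4 mod 6), so (3,-4,2)→(3,2,1)
flip: (3,2,1)→(1,-2,3)
translate: b→0 (≡-2 mod 2), so (1,-2,3)→(1,0,2)
reduced (well bottom): (1,0,2) with a≤c, −a<b≤a
well minimum = a = 1

1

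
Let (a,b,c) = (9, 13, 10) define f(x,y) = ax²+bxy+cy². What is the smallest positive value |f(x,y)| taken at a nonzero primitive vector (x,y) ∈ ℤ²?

translate: b→-5 (≡13 mod 18), so (9,13,10)→(9,-5,6)
flip: (9,-5,6)→(6,5,9)
reduced (well bottom): (6,5,9) with a≤c, −a<b≤a
well minimum = a = 6

6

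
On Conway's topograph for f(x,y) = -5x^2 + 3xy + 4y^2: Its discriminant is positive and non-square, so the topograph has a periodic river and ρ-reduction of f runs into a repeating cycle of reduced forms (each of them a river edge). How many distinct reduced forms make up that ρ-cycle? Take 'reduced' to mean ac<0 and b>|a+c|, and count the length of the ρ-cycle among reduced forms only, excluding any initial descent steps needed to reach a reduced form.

D = 89, ⌊√D⌋ = 9
river: ρ → (4,5,-4)
river: ρ → (-4,3,5)
river: ρ → (5,7,-2)
river: ρ → (-2,9,1)
river: ρ → (1,9,-2)
river: ρ → (-2,7,5)
river: ρ → (5,3,-4)
river: ρ → (-4,5,4)
river: ρ → (4,3,-5)
river: ρ → (-5,7,2)
river: ρ → (2,9,-1)
river: ρ → (-1,9,2)
river: ρ → (2,7,-5)
river: ρ → (-5,3,4)
ρ-cycle length = 14 (tail of 0 descent steps not counted)

14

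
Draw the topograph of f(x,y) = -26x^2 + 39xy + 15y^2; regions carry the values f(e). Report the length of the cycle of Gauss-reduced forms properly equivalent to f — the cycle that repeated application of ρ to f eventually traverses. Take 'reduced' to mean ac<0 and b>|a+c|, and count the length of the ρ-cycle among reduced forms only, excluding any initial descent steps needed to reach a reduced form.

D = 3081, ⌊√D⌋ = 55
river: ρ → (15,51,-8)
river: ρ → (-8,45,33)
river: ρ → (33,21,-20)
river: ρ → (-20,19,34)
river: ρ → (34,49,-5)
river: ρ → (-5,51,24)
river: ρ → (24,45,-11)
river: ρ → (-11,43,28)
river: ρ → (28,13,-26)
river: ρ → (-26,39,15)
ρ-cycle length = 10 (tail of 0 descent steps not counted)

10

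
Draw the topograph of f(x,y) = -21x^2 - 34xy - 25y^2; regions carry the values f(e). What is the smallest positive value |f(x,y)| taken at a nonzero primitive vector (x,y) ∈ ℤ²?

translate: b→-8 (≡34 mod 42), so (21,34,25)→(21,-8,12)
flip: (21,-8,12)→(12,8,21)
reduced (well bottom): (12,8,21) with a≤c, −a<b≤a
well minimum |f| = |-12| = 12 (negative-definite)

12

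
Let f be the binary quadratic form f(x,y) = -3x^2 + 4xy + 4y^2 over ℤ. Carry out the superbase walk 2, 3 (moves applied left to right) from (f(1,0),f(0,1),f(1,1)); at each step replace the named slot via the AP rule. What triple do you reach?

start (-3,4,5) = (f(1,0),f(0,1),f(1,1))
replace slot 2: 2·((-3)+5) − 4 = 0 → (-3,0,5)
replace slot 3: 2·((-3)+0) − 5 = -11 → (-3,0,-11)

-3,0,-11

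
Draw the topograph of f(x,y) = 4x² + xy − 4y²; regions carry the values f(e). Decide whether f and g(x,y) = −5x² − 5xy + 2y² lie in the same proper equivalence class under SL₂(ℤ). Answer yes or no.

D₁ = 65, D₂ = 65
river cycle of f (length 6): (-4, 7, 1), (1, 7, -4), (-4, 1, 4), (4, 7, -1), (-1, 7, 4), (4, 1, -4)
river cycle of g (length 6): (2, 5, -5), (-5, 5, 2), (2, 7, -2), (-2, 5, 5), (5, 5, -2), (-2, 7, 2)
cycles differ ⇒ inequivalent

no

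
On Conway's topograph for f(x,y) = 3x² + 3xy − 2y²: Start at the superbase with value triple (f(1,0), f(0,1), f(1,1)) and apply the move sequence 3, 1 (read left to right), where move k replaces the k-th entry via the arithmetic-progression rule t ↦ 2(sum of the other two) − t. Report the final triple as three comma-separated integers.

start (3,-2,4) = (f(1,0),f(0,1),f(1,1))
replace slot 3: 2·(3+(-2)) − 4 = -2 → (3,-2,-2)
replace slot 1: 2·((-2)+(-2)) − 3 = -11 → (-11,-2,-2)

-11,-2,-2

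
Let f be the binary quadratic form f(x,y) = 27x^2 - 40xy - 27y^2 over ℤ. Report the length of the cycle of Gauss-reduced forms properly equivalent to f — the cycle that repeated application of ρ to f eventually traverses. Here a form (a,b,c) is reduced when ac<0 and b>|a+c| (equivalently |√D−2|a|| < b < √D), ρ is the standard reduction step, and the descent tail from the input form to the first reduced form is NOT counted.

D = 4516, ⌊√D⌋ = 67
descent: ρ → (-27,40,27)  [lands on river]
river: ρ → (27,14,-40)
river: ρ → (-40,66,1)
river: ρ → (1,66,-40)
river: ρ → (-40,14,27)
river: ρ → (27,40,-27)
river: ρ → (-27,14,40)
river: ρ → (40,66,-1)
river: ρ → (-1,66,40)
river: ρ → (40,14,-27)
ρ-cycle length = 10 (tail of 1 descent step not counted)

10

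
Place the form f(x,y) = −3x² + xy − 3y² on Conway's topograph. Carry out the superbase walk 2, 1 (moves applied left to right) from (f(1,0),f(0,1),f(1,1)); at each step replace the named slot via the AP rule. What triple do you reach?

start (-3,-3,-5) = (f(1,0),f(0,1),f(1,1))
replace slot 2: 2·((-3)+(-5)) − (-3) = -13 → (-3,-13,-5)
replace slot 1: 2·((-13)+(-5)) − (-3) = -33 → (-33,-13,-5)

-33,-13,-5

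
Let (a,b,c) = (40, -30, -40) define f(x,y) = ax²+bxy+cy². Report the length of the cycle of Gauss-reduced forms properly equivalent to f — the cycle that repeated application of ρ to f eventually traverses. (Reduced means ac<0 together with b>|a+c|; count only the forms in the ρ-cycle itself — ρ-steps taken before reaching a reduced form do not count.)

D = 7300, ⌊√D⌋ = 85
descent: ρ → (-40,30,40)  [lands on river]
river: ρ → (40,50,-30)
river: ρ → (-30,70,20)
river: ρ → (20,50,-60)
river: ρ → (-60,70,10)
river: ρ → (10,70,-60)
river: ρ → (-60,50,20)
river: ρ → (20,70,-30)
river: ρ → (-30,50,40)
river: ρ → (40,30,-40)
river: ρ → (-40,50,30)
river: ρ → (30,70,-20)
river: ρ → (-20,50,60)
river: ρ → (60,70,-10)
river: ρ → (-10,70,60)
river: ρ → (60,50,-20)
river: ρ → (-20,70,30)
river: ρ → (30,50,-40)
ρ-cycle length = 18 (tail of 1 descent step not counted)

18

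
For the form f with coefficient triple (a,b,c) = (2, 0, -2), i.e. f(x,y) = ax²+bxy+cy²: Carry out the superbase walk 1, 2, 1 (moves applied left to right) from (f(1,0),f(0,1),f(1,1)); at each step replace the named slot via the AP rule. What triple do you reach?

start (2,-2,0) = (f(1,0),f(0,1),f(1,1))
replace slot 1: 2·((-2)+0) − 2 = -6 → (-6,-2,0)
replace slot 2: 2·((-6)+0) − (-2) = -10 → (-6,-10,0)
replace slot 1: 2·((-10)+0) − (-6) = -14 → (-14,-10,0)

-14,-10,0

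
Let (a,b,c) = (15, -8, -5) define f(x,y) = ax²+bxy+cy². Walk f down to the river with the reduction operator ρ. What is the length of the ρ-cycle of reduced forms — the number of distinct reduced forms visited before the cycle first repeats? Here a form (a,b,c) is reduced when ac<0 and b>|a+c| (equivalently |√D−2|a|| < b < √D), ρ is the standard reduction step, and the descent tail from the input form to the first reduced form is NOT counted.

D = 364, ⌊√D⌋ = 19
descent: ρ → (-5,18,2)  [lands on river]
river: ρ → (2,18,-5)
river: ρ → (-5,12,11)
river: ρ → (11,10,-6)
river: ρ → (-6,14,7)
river: ρ → (7,14,-6)
river: ρ → (-6,10,11)
river: ρ → (11,12,-5)
ρ-cycle length = 8 (tail of 1 descent step not counted)

8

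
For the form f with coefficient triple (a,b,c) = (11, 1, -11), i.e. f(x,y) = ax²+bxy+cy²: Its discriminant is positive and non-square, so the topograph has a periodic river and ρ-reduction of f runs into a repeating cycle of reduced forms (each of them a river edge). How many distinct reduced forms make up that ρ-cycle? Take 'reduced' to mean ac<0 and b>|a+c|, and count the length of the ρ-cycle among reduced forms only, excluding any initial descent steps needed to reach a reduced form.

D = 485, ⌊√D⌋ = 22
river: ρ → (-11,21,1)
river: ρ → (1,21,-11)
river: ρ → (-11,1,11)
river: ρ → (11,21,-1)
river: ρ → (-1,21,11)
river: ρ → (11,1,-11)
ρ-cycle length = 6 (tail of 0 descent steps not counted)

6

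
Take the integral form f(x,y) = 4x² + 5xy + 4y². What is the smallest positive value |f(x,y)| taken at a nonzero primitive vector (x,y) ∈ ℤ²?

translate: b→-3 (≡5 mod 8), so (4,5,4)→(4,-3,3)
flip: (4,-3,3)→(3,3,4)
reduced (well bottom): (3,3,4) with a≤c, −a<b≤a
well minimum = a = 3

3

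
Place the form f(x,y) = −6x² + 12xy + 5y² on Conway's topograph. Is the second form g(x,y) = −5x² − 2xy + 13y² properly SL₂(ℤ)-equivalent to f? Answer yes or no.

D₁ = 264, D₂ = 264
river cycle of f (length 6): (5, 8, -10), (-10, 12, 3), (3, 12, -10), (-10, 8, 5), (5, 12, -6), (-6, 12, 5)
river cycle of g (length 6): (-5, 8, 10), (10, 12, -3), (-3, 12, 10), (10, 8, -5), (-5, 12, 6), (6, 12, -5)
cycles differ ⇒ inequivalent

no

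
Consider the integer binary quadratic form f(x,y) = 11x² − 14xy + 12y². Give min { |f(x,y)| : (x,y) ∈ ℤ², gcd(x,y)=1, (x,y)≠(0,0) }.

translate: b→8 (≡-14 mod 22), so (11,-14,12)→(11,8,9)
flip: (11,8,9)→(9,-8,11)
reduced (well bottom): (9,-8,11) with a≤c, −a<b≤a
well minimum = a = 9

9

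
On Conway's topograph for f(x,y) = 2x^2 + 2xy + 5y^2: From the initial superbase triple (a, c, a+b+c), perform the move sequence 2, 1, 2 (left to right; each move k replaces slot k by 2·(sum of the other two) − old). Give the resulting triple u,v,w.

start (2,5,9) = (f(1,0),f(0,1),f(1,1))
replace slot 2: 2·(2+9) − 5 = 17 → (2,17,9)
replace slot 1: 2·(17+9) − 2 = 50 → (50,17,9)
replace slot 2: 2·(50+9) − 17 = 101 → (50,101,9)

50,101,9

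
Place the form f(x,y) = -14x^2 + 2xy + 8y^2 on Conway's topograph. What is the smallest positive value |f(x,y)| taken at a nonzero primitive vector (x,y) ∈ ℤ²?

descent: ρ → (8,14,-8)  [lands on river]
river: ρ → (-8,18,4)
river: ρ → (4,14,-16)
river: ρ → (-16,18,2)
river: ρ → (2,18,-16)
river: ρ → (-16,14,4)
river: ρ → (4,18,-8)
river: ρ → (-8,14,8)
river: ρ → (8,18,-4)
river: ρ → (-4,14,16)
river: ρ → (16,18,-2)
river: ρ → (-2,18,16)
river: ρ → (16,14,-4)
river: ρ → (-4,18,8)
closes: descent 1, river 14
min |a| on river = 2

2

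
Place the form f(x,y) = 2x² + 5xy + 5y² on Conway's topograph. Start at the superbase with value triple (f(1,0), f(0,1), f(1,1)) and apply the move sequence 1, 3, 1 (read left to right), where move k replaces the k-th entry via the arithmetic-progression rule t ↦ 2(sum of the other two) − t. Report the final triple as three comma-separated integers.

start (2,5,12) = (f(1,0),f(0,1),f(1,1))
replace slot 1: 2·(5+12) − 2 = 32 → (32,5,12)
replace slot 3: 2·(32+5) − 12 = 62 → (32,5,62)
replace slot 1: 2·(5+62) − 32 = 102 → (102,5,62)

102,5,62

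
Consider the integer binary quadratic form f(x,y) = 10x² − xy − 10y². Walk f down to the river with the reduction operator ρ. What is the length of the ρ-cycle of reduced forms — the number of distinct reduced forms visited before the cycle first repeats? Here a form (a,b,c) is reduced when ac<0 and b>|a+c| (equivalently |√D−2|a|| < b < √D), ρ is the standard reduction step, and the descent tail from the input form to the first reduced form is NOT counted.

D = 401, ⌊√D⌋ = 20
descent: ρ → (-10,1,10)  [lands on river]
river: ρ → (10,19,-1)
river: ρ → (-1,19,10)
river: ρ → (10,1,-10)
river: ρ → (-10,19,1)
river: ρ → (1,19,-10)
ρ-cycle length = 6 (tail of 1 descent step not counted)

6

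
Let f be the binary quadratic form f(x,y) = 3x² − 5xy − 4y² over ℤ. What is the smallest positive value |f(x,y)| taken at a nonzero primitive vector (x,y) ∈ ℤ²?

descent: ρ → (-4,5,3)  [lands on river]
river: ρ → (3,7,-2)
river: ρ → (-2,5,6)
river: ρ → (6,7,-1)
river: ρ → (-1,7,6)
river: ρ → (6,5,-2)
river: ρ → (-2,7,3)
river: ρ → (3,5,-4)
river: ρ → (-4,3,4)
river: ρ → (4,5,-3)
river: ρ → (-3,7,2)
river: ρ → (2,5,-6)
river: ρ → (-6,7,1)
river: ρ → (1,7,-6)
river: ρ → (-6,5,2)
river: ρ → (2,7,-3)
river: ρ → (-3,5,4)
river: ρ → (4,3,-4)
closes: descent 1, river 18
min |a| on river = 1

1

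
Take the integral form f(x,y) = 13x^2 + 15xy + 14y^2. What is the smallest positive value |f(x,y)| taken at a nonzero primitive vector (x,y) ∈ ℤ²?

translate: b→-11 (≡15 mod 26), so (13,15,14)→(13,-11,12)
flip: (13,-11,12)→(12,11,13)
reduced (well bottom): (12,11,13) with a≤c, −a<b≤a
well minimum = a = 12

12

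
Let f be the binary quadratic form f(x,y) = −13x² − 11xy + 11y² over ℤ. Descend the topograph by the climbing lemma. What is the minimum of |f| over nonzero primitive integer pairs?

descent: ρ → (11,11,-13)  [lands on river]
river: ρ → (-13,15,9)
river: ρ → (9,21,-7)
river: ρ → (-7,21,9)
river: ρ → (9,15,-13)
river: ρ → (-13,11,11)
closes: descent 1, river 6
min |a| on river = 7

7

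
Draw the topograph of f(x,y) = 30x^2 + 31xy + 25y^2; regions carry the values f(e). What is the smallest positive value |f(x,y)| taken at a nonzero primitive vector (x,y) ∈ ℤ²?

translate: b→-29 (≡31 mod 60), so (30,31,25)→(30,-29,24)
flip: (30,-29,24)→(24,29,30)
translate: b→-19 (≡29 mod 48), so (24,29,30)→(24,-19,25)
reduced (well bottom): (24,-19,25) with a≤c, −a<b≤a
well minimum = a = 24

24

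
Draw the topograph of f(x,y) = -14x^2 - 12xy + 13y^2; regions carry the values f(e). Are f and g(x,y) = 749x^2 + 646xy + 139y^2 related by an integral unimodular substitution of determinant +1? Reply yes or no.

D₁ = 872, D₂ = 872
river cycle of f (length 14): (13, 12, -14), (-14, 16, 11), (11, 28, -2), (-2, 28, 11), (11, 16, -14), (-14, 12, 13), (13, 14, -13), (-13, 12, 14), (14, 16, -11), (-11, 28, 2), … (4 more)
river cycle of g (length 14): (13, 12, -14), (-14, 16, 11), (11, 28, -2), (-2, 28, 11), (11, 16, -14), (-14, 12, 13), (13, 14, -13), (-13, 12, 14), (14, 16, -11), (-11, 28, 2), … (4 more)
cycles coincide ⇒ equivalent

yes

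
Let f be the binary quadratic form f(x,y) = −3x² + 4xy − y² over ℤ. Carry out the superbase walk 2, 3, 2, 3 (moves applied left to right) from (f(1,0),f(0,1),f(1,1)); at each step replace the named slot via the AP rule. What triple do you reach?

start (-3,-1,0) = (f(1,0),f(0,1),f(1,1))
replace slot 2: 2·((-3)+0) − (-1) = -5 → (-3,-5,0)
replace slot 3: 2·((-3)+(-5)) − 0 = -16 → (-3,-5,-16)
replace slot 2: 2·((-3)+(-16)) − (-5) = -33 → (-3,-33,-16)
replace slot 3: 2·((-3)+(-33)) − (-16) = -56 → (-3,-33,-56)

-3,-33,-56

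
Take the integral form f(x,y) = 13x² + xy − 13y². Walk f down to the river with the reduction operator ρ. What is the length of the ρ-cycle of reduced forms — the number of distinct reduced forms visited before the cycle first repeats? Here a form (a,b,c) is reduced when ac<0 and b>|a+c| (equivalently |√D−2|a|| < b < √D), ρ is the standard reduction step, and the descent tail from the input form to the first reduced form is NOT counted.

D = 677, ⌊√D⌋ = 26
river: ρ → (-13,25,1)
river: ρ → (1,25,-13)
river: ρ → (-13,1,13)
river: ρ → (13,25,-1)
river: ρ → (-1,25,13)
river: ρ → (13,1,-13)
ρ-cycle length = 6 (tail of 0 descent steps not counted)

6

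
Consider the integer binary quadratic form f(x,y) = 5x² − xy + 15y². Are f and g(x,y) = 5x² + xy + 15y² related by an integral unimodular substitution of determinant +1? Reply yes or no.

D₁ = -299, D₂ = -299
f: reduced (well bottom): (5,-1,15) with a≤c, −a<b≤a
g: reduced (well bottom): (5,1,15) with a≤c, −a<b≤a
reduced forms (5, -1, 15) vs (5, 1, 15) ⇒ inequivalent

no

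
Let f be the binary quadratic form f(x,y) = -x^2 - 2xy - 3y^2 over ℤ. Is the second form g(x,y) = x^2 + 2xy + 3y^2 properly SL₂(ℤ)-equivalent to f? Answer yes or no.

D₁ = -8, D₂ = -8
f is negative-definite; reduce −f:
−f: translate: b→0 (≡2 mod 2), so (1,2,3)→(1,0,2)
−f: reduced (well bottom): (1,0,2) with a≤c, −a<b≤a
flip sign back: reduced form of f is (-1,0,-2)
g: translate: b→0 (≡2 mod 2), so (1,2,3)→(1,0,2)
g: reduced (well bottom): (1,0,2) with a≤c, −a<b≤a
reduced forms (-1, 0, -2) vs (1, 0, 2) ⇒ inequivalent

no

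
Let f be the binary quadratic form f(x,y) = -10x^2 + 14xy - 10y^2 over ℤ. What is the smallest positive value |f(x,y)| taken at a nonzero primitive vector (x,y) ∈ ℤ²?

translate: b→6 (≡-14 mod 20), so (10,-14,10)→(10,6,6)
flip: (10,6,6)→(6,-6,10)
translate: b→6 (≡-6 mod 12), so (6,-6,10)→(6,6,10)
reduced (well bottom): (6,6,10) with a≤c, −a<b≤a
well minimum |f| = |-6| = 6 (negative-definite)

6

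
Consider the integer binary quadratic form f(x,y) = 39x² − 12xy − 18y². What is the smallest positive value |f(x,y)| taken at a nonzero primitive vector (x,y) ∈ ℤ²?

descent: ρ → (-18,48,9)  [lands on river]
river: ρ → (9,42,-33)
river: ρ → (-33,24,18)
river: ρ → (18,48,-9)
river: ρ → (-9,42,33)
river: ρ → (33,24,-18)
closes: descent 1, river 6
min |a| on river = 9

9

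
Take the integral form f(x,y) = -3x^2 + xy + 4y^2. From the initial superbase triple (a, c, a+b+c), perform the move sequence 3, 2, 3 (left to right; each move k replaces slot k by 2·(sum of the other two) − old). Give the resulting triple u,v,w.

start (-3,4,2) = (f(1,0),f(0,1),f(1,1))
replace slot 3: 2·((-3)+4) − 2 = 0 → (-3,4,0)
replace slot 2: 2·((-3)+0) − 4 = -10 → (-3,-10,0)
replace slot 3: 2·((-3)+(-10)) − 0 = -26 → (-3,-10,-26)

-3,-10,-26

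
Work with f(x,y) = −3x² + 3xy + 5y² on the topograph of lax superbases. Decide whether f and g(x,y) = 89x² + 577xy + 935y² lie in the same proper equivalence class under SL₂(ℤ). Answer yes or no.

D₁ = 69, D₂ = 69
river cycle of f (length 4): (5, 7, -1), (-1, 7, 5), (5, 3, -3), (-3, 3, 5)
river cycle of g (length 4): (5, 7, -1), (-1, 7, 5), (5, 3, -3), (-3, 3, 5)
cycles coincide ⇒ equivalent

yes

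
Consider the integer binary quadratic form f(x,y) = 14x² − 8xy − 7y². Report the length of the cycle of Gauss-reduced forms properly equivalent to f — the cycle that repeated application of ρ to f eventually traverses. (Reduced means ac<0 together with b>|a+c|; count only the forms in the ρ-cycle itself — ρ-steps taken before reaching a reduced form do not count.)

D = 456, ⌊√D⌋ = 21
descent: ρ → (-7,8,14)  [lands on river]
river: ρ → (14,20,-1)
river: ρ → (-1,20,14)
river: ρ → (14,8,-7)
river: ρ → (-7,20,2)
river: ρ → (2,20,-7)
ρ-cycle length = 6 (tail of 1 descent step not counted)

6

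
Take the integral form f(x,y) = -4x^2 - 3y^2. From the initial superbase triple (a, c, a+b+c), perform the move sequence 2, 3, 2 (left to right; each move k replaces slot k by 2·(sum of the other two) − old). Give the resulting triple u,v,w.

start (-4,-3,-7) = (f(1,0),f(0,1),f(1,1))
replace slot 2: 2·((-4)+(-7)) − (-3) = -19 → (-4,-19,-7)
replace slot 3: 2·((-4)+(-19)) − (-7) = -39 → (-4,-19,-39)
replace slot 2: 2·((-4)+(-39)) − (-19) = -67 → (-4,-67,-39)

-4,-67,-39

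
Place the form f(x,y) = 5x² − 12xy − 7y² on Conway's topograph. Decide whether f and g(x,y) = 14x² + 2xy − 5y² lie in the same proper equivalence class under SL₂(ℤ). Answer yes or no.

D₁ = 284, D₂ = 284
river cycle of f (length 8): (-7, 12, 5), (5, 8, -11), (-11, 14, 2), (2, 14, -11), (-11, 8, 5), (5, 12, -7), (-7, 16, 1), (1, 16, -7)
river cycle of g (length 8): (-5, 8, 11), (11, 14, -2), (-2, 14, 11), (11, 8, -5), (-5, 12, 7), (7, 16, -1), (-1, 16, 7), (7, 12, -5)
cycles differ ⇒ inequivalent

no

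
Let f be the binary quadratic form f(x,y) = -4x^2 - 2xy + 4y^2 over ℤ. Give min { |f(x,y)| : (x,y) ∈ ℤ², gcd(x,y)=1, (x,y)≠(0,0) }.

descent: ρ → (4,2,-4)  [lands on river]
river: ρ → (-4,6,2)
river: ρ → (2,6,-4)
river: ρ → (-4,2,4)
river: ρ → (4,6,-2)
river: ρ → (-2,6,4)
closes: descent 1, river 6
min |a| on river = 2

2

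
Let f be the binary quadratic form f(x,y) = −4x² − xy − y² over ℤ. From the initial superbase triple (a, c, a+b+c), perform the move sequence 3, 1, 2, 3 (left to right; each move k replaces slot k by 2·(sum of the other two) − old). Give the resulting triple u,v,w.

start (-4,-1,-6) = (f(1,0),f(0,1),f(1,1))
replace slot 3: 2·((-4)+(-1)) − (-6) = -4 → (-4,-1,-4)
replace slot 1: 2·((-1)+(-4)) − (-4) = -6 → (-6,-1,-4)
replace slot 2: 2·((-6)+(-4)) − (-1) = -19 → (-6,-19,-4)
replace slot 3: 2·((-6)+(-19)) − (-4) = -46 → (-6,-19,-46)

-6,-19,-46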